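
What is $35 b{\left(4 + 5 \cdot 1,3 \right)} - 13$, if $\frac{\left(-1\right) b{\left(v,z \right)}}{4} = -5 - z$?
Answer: $1107$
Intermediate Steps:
$b{\left(v,z \right)} = 20 + 4 z$ ($b{\left(v,z \right)} = - 4 \left(-5 - z\right) = 20 + 4 z$)
$35 b{\left(4 + 5 \cdot 1,3 \right)} - 13 = 35 \left(20 + 4 \cdot 3\right) - 13 = 35 \left(20 + 12\right) - 13 = 35 \cdot 32 - 13 = 1120 - 13 = 1107$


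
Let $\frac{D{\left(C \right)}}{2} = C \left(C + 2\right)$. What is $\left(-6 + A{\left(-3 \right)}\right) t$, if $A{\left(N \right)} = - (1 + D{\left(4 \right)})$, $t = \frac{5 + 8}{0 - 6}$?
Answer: $\frac{715}{6} \approx 119.17$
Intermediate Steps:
$D{\left(C \right)} = 2 C \left(2 + C\right)$ ($D{\left(C \right)} = 2 C \left(C + 2\right) = 2 C \left(2 + C\right)$)
$t = - \frac{13}{6}$ ($t = \frac{13}{-6} = 13 \left(- \frac{1}{6}\right) = - \frac{13}{6} \approx -2.1667$)
$A{\left(N \right)} = -49$ ($A{\left(N \right)} = - (1 + 2 \cdot 4 \left(2 + 4\right)) = - (1 + 2 \cdot 4 \cdot 6) = - (1 + 48) = \left(-1\right) 49 = -49$)
$\left(-6 + A{\left(-3 \right)}\right) t = \left(-6 - 49\right) \left(- \frac{13}{6}\right) = \left(-55\right) \left(- \frac{13}{6}\right) = \frac{715}{6}$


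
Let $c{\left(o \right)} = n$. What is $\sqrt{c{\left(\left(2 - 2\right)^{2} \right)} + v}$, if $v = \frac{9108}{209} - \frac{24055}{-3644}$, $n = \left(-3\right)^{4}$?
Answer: $\frac{\sqrt{157207140437}}{34618} \approx 11.453$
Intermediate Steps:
$n = 81$
$c{\left(o \right)} = 81$
$v = \frac{3474277}{69236}$ ($v = 9108 \cdot \frac{1}{209} - - \frac{24055}{3644} = \frac{828}{19} + \frac{24055}{3644} = \frac{3474277}{69236} \approx 50.18$)
$\sqrt{c{\left(\left(2 - 2\right)^{2} \right)} + v} = \sqrt{81 + \frac{3474277}{69236}} = \sqrt{\frac{9082393}{69236}} = \frac{\sqrt{157207140437}}{34618}$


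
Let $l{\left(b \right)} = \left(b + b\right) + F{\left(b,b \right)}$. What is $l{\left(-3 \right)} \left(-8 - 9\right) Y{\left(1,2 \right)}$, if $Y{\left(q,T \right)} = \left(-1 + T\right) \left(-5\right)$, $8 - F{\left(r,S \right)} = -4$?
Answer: $510$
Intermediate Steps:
$F{\left(r,S \right)} = 12$ ($F{\left(r,S \right)} = 8 - -4 = 8 + 4 = 12$)
$Y{\left(q,T \right)} = 5 - 5 T$
$l{\left(b \right)} = 12 + 2 b$ ($l{\left(b \right)} = \left(b + b\right) + 12 = 2 b + 12 = 12 + 2 b$)
$l{\left(-3 \right)} \left(-8 - 9\right) Y{\left(1,2 \right)} = \left(12 + 2 \left(-3\right)\right) \left(-8 - 9\right) \left(5 - 10\right) = \left(12 - 6\right) \left(-8 - 9\right) \left(5 - 10\right) = 6 \left(-17\right) \left(-5\right) = \left(-102\right) \left(-5\right) = 510$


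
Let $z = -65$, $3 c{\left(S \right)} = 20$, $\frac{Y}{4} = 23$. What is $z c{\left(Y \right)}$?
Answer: $- \frac{1300}{3} \approx -433.33$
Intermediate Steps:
$Y = 92$ ($Y = 4 \cdot 23 = 92$)
$c{\left(S \right)} = \frac{20}{3}$ ($c{\left(S \right)} = \frac{1}{3} \cdot 20 = \frac{20}{3}$)
$z c{\left(Y \right)} = \left(-65\right) \frac{20}{3} = - \frac{1300}{3}$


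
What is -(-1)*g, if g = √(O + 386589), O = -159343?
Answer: √227246 ≈ 476.70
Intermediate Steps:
g = √227246 (g = √(-159343 + 386589) = √227246 ≈ 476.70)
-(-1)*g = -(-1)*√227246 = √227246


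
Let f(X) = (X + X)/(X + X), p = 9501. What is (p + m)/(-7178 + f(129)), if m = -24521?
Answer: 15020/7177 ≈ 2.0928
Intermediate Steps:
f(X) = 1 (f(X) = (2*X)/((2*X)) = (2*X)*(1/(2*X)) = 1)
(p + m)/(-7178 + f(129)) = (9501 - 24521)/(-7178 + 1) = -15020/(-7177) = -15020*(-1/7177) = 15020/7177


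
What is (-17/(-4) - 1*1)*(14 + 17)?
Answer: 403/4 ≈ 100.75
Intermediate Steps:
(-17/(-4) - 1*1)*(14 + 17) = (-17*(-¼) - 1)*31 = (17/4 - 1)*31 = (13/4)*31 = 403/4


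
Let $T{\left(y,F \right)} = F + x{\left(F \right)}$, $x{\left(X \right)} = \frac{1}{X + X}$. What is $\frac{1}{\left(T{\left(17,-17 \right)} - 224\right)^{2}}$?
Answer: $\frac{1156}{67158025} \approx 1.7213 \cdot 10^{-5}$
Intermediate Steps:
$x{\left(X \right)} = \frac{1}{2 X}$
$T{\left(y,F \right)} = F + \frac{1}{2 F}$
$\frac{1}{\left(T{\left(17,-17 \right)} - 224\right)^{2}} = \frac{1}{\left(\left(-17 + \frac{1}{2 \left(-17\right)}\right) - 224\right)^{2}} = \frac{1}{\left(\left(-17 + \frac{1}{2} \left(- \frac{1}{17}\right)\right) - 224\right)^{2}} = \frac{1}{\left(\left(-17 - \frac{1}{34}\right) - 224\right)^{2}} = \frac{1}{\left(- \frac{579}{34} - 224\right)^{2}} = \frac{1}{\left(- \frac{8195}{34}\right)^{2}} = \frac{1}{\frac{67158025}{1156}} = \frac{1156}{67158025}$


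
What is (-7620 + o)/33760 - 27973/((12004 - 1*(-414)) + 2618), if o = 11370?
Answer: -22199587/12690384 ≈ -1.7493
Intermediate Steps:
(-7620 + o)/33760 - 27973/((12004 - 1*(-414)) + 2618) = (-7620 + 11370)/33760 - 27973/((12004 - 1*(-414)) + 2618) = 3750*(1/33760) - 27973/((12004 + 414) + 2618) = 375/3376 - 27973/(12418 + 2618) = 375/3376 - 27973/15036 = -22199587/12690384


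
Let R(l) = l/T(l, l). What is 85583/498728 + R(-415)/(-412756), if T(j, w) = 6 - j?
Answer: 3717997125757/21666025552232 ≈ 0.17160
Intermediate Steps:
R(l) = l/(6 - l)
85583/498728 + R(-415)/(-412756) = 85583/498728 - 1*(-415)/(-6 - 415)/(-412756) = 85583*(1/498728) - 1*(-415)/(-421)*(-1/412756) = 85583/498728 - 1*(-415)*(-1/421)*(-1/412756) = 85583/498728 - 415/421*(-1/412756) = 85583/498728 + 415/173770276 = 3717997125757/21666025552232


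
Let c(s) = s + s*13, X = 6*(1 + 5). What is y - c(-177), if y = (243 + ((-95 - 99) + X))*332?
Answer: 30698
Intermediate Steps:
X = 36 (X = 6*6 = 36)
y = 28220 (y = (243 + ((-95 - 99) + 36))*332 = (243 + (-194 + 36))*332 = (243 - 158)*332 = 85*332 = 28220)
c(s) = 14*s (c(s) = s + 13*s = 14*s)
y - c(-177) = 28220 - 14*(-177) = 28220 - 1*(-2478) = 28220 + 2478 = 30698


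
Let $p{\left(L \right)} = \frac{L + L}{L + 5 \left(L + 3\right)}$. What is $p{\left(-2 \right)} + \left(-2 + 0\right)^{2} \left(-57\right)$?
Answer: $- \frac{688}{3} \approx -229.33$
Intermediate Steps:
$p{\left(L \right)} = \frac{2 L}{15 + 6 L}$ ($p{\left(L \right)} = \frac{2 L}{L + 5 \left(3 + L\right)} = \frac{2 L}{L + \left(15 + 5 L\right)} = \frac{2 L}{15 + 6 L}$)
$p{\left(-2 \right)} + \left(-2 + 0\right)^{2} \left(-57\right) = \frac{2}{3} \left(-2\right) \frac{1}{5 + 2 \left(-2\right)} + \left(-2 + 0\right)^{2} \left(-57\right) = \frac{2}{3} \left(-2\right) \frac{1}{5 - 4} + \left(-2\right)^{2} \left(-57\right) = \frac{2}{3} \left(-2\right) 1^{-1} + 4 \left(-57\right) = \frac{2}{3} \left(-2\right) 1 - 228 = - \frac{4}{3} - 228 = - \frac{688}{3}$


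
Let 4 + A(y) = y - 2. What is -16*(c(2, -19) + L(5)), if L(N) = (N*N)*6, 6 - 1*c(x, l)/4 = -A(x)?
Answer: -2528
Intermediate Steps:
A(y) = -6 + y (A(y) = -4 + (y - 2) = -4 + (-2 + y) = -6 + y)
c(x, l) = 4*x (c(x, l) = 24 - (-4)*(-6 + x) = 24 - 4*(6 - x) = 24 + (-24 + 4*x) = 4*x)
L(N) = 6*N² (L(N) = N²*6 = 6*N²)
-16*(c(2, -19) + L(5)) = -16*(4*2 + 6*5²) = -16*(8 + 6*25) = -16*(8 + 150) = -16*158 = -2528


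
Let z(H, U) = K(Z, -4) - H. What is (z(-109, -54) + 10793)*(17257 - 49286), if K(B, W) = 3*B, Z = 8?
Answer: -349948854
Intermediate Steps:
z(H, U) = 24 - H (z(H, U) = 3*8 - H = 24 - H)
(z(-109, -54) + 10793)*(17257 - 49286) = ((24 - 1*(-109)) + 10793)*(17257 - 49286) = ((24 + 109) + 10793)*(-32029) = (133 + 10793)*(-32029) = 10926*(-32029) = -349948854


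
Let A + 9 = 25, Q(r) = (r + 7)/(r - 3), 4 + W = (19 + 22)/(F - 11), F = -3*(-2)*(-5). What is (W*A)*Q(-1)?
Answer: 120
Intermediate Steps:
F = -30 (F = 6*(-5) = -30)
W = -5 (W = -4 + (19 + 22)/(-30 - 11) = -4 + 41/(-41) = -4 + 41*(-1/41) = -4 - 1 = -5)
Q(r) = (7 + r)/(-3 + r)
A = 16 (A = -9 + 25 = 16)
(W*A)*Q(-1) = (-5*16)*((7 - 1)/(-3 - 1)) = -80*6/(-4) = -(-20)*6 = -80*(-3/2) = 120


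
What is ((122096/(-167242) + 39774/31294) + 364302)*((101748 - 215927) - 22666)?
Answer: -65228527353484136025/1308417787 ≈ -4.9853e+10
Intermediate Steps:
((122096/(-167242) + 39774/31294) + 364302)*((101748 - 215927) - 22666) = ((122096*(-1/167242) + 39774*(1/31294)) + 364302)*(-114179 - 22666) = ((-61048/83621 + 19887/15647) + 364302)*(-136845) = (707752771/1308417787 + 364302)*(-136845) = (476659924392445/1308417787)*(-136845) = -65228527353484136025/1308417787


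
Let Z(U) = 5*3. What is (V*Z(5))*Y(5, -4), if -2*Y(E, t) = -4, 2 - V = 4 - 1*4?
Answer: 60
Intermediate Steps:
Z(U) = 15
V = 2 (V = 2 - (4 - 1*4) = 2 - (4 - 4) = 2 - 1*0 = 2 + 0 = 2)
Y(E, t) = 2 (Y(E, t) = -1/2*(-4) = 2)
(V*Z(5))*Y(5, -4) = (2*15)*2 = 30*2 = 60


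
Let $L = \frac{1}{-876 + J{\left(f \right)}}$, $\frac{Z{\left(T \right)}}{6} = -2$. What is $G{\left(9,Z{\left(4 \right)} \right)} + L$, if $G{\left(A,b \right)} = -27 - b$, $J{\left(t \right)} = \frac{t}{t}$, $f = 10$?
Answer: $- \frac{13126}{875} \approx -15.001$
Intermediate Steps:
$J{\left(t \right)} = 1$
$Z{\left(T \right)} = -12$ ($Z{\left(T \right)} = 6 \left(-2\right) = -12$)
$L = - \frac{1}{875}$ ($L = \frac{1}{-876 + 1} = \frac{1}{-875} = - \frac{1}{875} \approx -0.0011429$)
$G{\left(9,Z{\left(4 \right)} \right)} + L = \left(-27 - -12\right) - \frac{1}{875} = \left(-27 + 12\right) - \frac{1}{875} = -15 - \frac{1}{875} = - \frac{13126}{875}$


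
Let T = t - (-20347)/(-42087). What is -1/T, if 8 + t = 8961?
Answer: -42087/376784564 ≈ -0.00011170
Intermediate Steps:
t = 8953 (t = -8 + 8961 = 8953)
T = 376784564/42087 (T = 8953 - (-20347)/(-42087) = 8953 - (-20347)*(-1)/42087 = 8953 - 1*20347/42087 = 8953 - 20347/42087 = 376784564/42087 ≈ 8952.5)
-1/T = -1/376784564/42087 = -1*42087/376784564 = -42087/376784564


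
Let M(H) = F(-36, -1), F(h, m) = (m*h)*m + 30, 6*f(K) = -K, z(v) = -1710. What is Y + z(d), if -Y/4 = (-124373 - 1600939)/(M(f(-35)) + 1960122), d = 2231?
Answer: -278741426/163343 ≈ -1706.5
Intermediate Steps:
f(K) = -K/6 (f(K) = (-K)/6 = -K/6)
F(h, m) = 30 + h*m**2 (F(h, m) = (h*m)*m + 30 = h*m**2 + 30 = 30 + h*m**2)
M(H) = -6 (M(H) = 30 - 36*(-1)**2 = 30 - 36*1 = 30 - 36 = -6)
Y = 575104/163343 (Y = -4*(-124373 - 1600939)/(-6 + 1960122) = -(-6901248)/1960116 = -4*(-143776/163343) = 575104/163343 ≈ 3.5208)
Y + z(d) = 575104/163343 - 1710 = -278741426/163343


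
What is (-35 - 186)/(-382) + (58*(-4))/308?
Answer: -5139/29414 ≈ -0.17471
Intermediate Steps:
(-35 - 186)/(-382) + (58*(-4))/308 = -221*(-1/382) - 232*1/308 = 221/382 - 58/77 = -5139/29414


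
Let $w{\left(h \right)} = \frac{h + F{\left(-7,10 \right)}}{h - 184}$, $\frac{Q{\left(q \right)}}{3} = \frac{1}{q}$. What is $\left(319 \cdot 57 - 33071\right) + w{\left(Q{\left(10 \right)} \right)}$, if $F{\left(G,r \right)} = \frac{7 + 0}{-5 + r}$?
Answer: $- \frac{27349273}{1837} \approx -14888.0$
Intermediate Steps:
$Q{\left(q \right)} = \frac{3}{q}$
$F{\left(G,r \right)} = \frac{7}{-5 + r}$
$w{\left(h \right)} = \frac{\frac{7}{5} + h}{-184 + h}$ ($w{\left(h \right)} = \frac{h + \frac{7}{-5 + 10}}{h - 184} = \frac{h + \frac{7}{5}}{-184 + h} = \frac{\frac{7}{5} + h}{-184 + h}$)
$\left(319 \cdot 57 - 33071\right) + w{\left(Q{\left(10 \right)} \right)} = \left(319 \cdot 57 - 33071\right) + \frac{\frac{7}{5} + \frac{3}{10}}{-184 + \frac{3}{10}} = \left(18183 - 33071\right) + \frac{\frac{7}{5} + 3 \cdot \frac{1}{10}}{-184 + 3 \cdot \frac{1}{10}} = -14888 + \frac{\frac{7}{5} + \frac{3}{10}}{-184 + \frac{3}{10}} = -14888 + \frac{1}{- \frac{1837}{10}} \cdot \frac{17}{10} = -14888 - \frac{17}{1837} = - \frac{27349273}{1837}$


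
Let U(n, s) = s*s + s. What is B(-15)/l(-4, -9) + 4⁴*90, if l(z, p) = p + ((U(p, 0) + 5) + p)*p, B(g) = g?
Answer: 207355/9 ≈ 23039.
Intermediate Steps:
U(n, s) = s + s² (U(n, s) = s² + s = s + s²)
l(z, p) = p + p*(5 + p) (l(z, p) = p + ((0*(1 + 0) + 5) + p)*p = p + ((0*1 + 5) + p)*p = p + ((0 + 5) + p)*p = p + (5 + p)*p = p + p*(5 + p))
B(-15)/l(-4, -9) + 4⁴*90 = -15*(-1/(9*(6 - 9))) + 4⁴*90 = -15/((-9*(-3))) + 256*90 = -15/27 + 23040 = -15*1/27 + 23040 = -5/9 + 23040 = 207355/9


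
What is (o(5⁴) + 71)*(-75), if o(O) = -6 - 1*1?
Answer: -4800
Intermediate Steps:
o(O) = -7 (o(O) = -6 - 1 = -7)
(o(5⁴) + 71)*(-75) = (-7 + 71)*(-75) = 64*(-75) = -4800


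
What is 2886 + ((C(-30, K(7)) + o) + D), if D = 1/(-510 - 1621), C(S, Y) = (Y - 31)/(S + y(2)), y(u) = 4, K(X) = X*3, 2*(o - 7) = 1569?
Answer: 203776849/55406 ≈ 3677.9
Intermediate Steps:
o = 1583/2 (o = 7 + (½)*1569 = 7 + 1569/2 = 1583/2 ≈ 791.50)
K(X) = 3*X
C(S, Y) = (-31 + Y)/(4 + S) (C(S, Y) = (Y - 31)/(S + 4) = (-31 + Y)/(4 + S))
D = -1/2131 (D = 1/(-2131) = -1/2131 ≈ -0.00046926)
2886 + ((C(-30, K(7)) + o) + D) = 2886 + (((-31 + 3*7)/(4 - 30) + 1583/2) - 1/2131) = 2886 + (((-31 + 21)/(-26) + 1583/2) - 1/2131) = 2886 + ((-1/26*(-10) + 1583/2) - 1/2131) = 2886 + ((5/13 + 1583/2) - 1/2131) = 2886 + (20589/26 - 1/2131) = 2886 + 43875133/55406 = 203776849/55406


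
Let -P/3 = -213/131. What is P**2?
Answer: 408321/17161 ≈ 23.794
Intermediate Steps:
P = 639/131 (P = -(-3)*213/131 = -3*(-213/131) = 639/131 ≈ 4.8779)
P**2 = (639/131)**2 = 408321/17161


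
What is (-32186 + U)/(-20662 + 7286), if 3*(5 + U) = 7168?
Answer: 89405/40128 ≈ 2.2280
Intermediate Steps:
U = 7153/3 (U = -5 + (1/3)*7168 = -5 + 7168/3 = 7153/3 ≈ 2384.3)
(-32186 + U)/(-20662 + 7286) = (-32186 + 7153/3)/(-20662 + 7286) = -89405/3/(-13376) = -89405/3*(-1/13376) = 89405/40128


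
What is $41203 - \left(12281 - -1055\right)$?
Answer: $27867$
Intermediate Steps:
$41203 - \left(12281 - -1055\right) = 41203 - \left(12281 + 1055\right) = 41203 - 13336 = 27867$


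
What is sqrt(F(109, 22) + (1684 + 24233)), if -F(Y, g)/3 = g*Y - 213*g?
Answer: 7*sqrt(669) ≈ 181.06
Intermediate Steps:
F(Y, g) = 639*g - 3*Y*g (F(Y, g) = -3*(g*Y - 213*g) = -3*(Y*g - 213*g) = -3*(-213*g + Y*g) = 639*g - 3*Y*g)
sqrt(F(109, 22) + (1684 + 24233)) = sqrt(3*22*(213 - 1*109) + (1684 + 24233)) = sqrt(3*22*(213 - 109) + 25917) = sqrt(3*22*104 + 25917) = sqrt(6864 + 25917) = sqrt(32781) = 7*sqrt(669)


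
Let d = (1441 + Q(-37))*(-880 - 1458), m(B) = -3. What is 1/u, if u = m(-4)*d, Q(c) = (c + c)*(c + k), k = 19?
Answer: 1/19449822 ≈ 5.1414e-8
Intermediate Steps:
Q(c) = 2*c*(19 + c) (Q(c) = (c + c)*(c + 19) = (2*c)*(19 + c) = 2*c*(19 + c))
d = -6483274 (d = (1441 + 2*(-37)*(19 - 37))*(-880 - 1458) = (1441 + 2*(-37)*(-18))*(-2338) = (1441 + 1332)*(-2338) = 2773*(-2338) = -6483274)
u = 19449822 (u = -3*(-6483274) = 19449822)
1/u = 1/19449822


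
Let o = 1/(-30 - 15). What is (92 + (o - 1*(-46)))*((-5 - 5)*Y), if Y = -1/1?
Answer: 12418/9 ≈ 1379.8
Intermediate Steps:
o = -1/45 (o = 1/(-45) = -1/45 ≈ -0.022222)
Y = -1 (Y = -1*1 = -1)
(92 + (o - 1*(-46)))*((-5 - 5)*Y) = (92 + (-1/45 - 1*(-46)))*((-5 - 5)*(-1)) = (92 + (-1/45 + 46))*(-10*(-1)) = (92 + 2069/45)*10 = (6209/45)*10 = 12418/9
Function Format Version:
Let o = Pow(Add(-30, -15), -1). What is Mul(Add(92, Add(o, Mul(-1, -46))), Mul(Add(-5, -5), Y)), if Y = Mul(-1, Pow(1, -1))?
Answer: Rational(12418, 9) ≈ 1379.8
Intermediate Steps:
o = Rational(-1, 45) (o = Pow(-45, -1) = Rational(-1, 45) ≈ -0.022222)
Y = -1 (Y = Mul(-1, 1) = -1)
Mul(Add(92, Add(o, Mul(-1, -46))), Mul(Add(-5, -5), Y)) = Mul(Add(92, Add(Rational(-1, 45), Mul(-1, -46))), Mul(Add(-5, -5), -1)) = Mul(Add(92, Add(Rational(-1, 45), 46)), Mul(-10, -1)) = Mul(Add(92, Rational(2069, 45)), 10) = Mul(Rational(6209, 45), 10) = Rational(12418, 9)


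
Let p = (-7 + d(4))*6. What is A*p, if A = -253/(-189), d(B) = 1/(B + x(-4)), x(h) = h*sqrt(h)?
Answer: -35167/630 + 253*I/315 ≈ -55.821 + 0.80317*I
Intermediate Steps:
x(h) = h**(3/2)
d(B) = 1/(B - 8*I) (d(B) = 1/(B + (-4)**(3/2)) = 1/(B - 8*I))
A = 253/189 (A = -253*(-1/189) = 253/189 ≈ 1.3386)
p = -42 + 3*(4 + 8*I)/40 (p = (-7 + 1/(4 - 8*I))*6 = (-7 + (4 + 8*I)/80)*6 = -42 + 3*(4 + 8*I)/40 ≈ -41.7 + 0.6*I)
A*p = 253*(-417/10 + 3*I/5)/189 = -35167/630 + 253*I/315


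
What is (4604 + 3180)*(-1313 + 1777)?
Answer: 3611776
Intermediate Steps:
(4604 + 3180)*(-1313 + 1777) = 7784*464 = 3611776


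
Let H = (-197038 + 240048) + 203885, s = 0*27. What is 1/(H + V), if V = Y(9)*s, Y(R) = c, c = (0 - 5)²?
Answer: 1/246895 ≈ 4.0503e-6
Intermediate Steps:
s = 0
c = 25 (c = (-5)² = 25)
Y(R) = 25
V = 0 (V = 25*0 = 0)
H = 246895 (H = 43010 + 203885 = 246895)
1/(H + V) = 1/(246895 + 0) = 1/246895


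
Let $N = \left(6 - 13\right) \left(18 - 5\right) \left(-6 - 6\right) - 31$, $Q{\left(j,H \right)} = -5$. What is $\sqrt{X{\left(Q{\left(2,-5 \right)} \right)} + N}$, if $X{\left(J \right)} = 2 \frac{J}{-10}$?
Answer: $3 \sqrt{118} \approx 32.588$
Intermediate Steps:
$X{\left(J \right)} = - \frac{J}{5}$ ($X{\left(J \right)} = 2 J \left(- \frac{1}{10}\right) = 2 \left(- \frac{J}{10}\right) = - \frac{J}{5}$)
$N = 1061$ ($N = - 7 \cdot 13 \left(-12\right) - 31 = \left(-7\right) \left(-156\right) - 31 = 1092 - 31 = 1061$)
$\sqrt{X{\left(Q{\left(2,-5 \right)} \right)} + N} = \sqrt{\left(- \frac{1}{5}\right) \left(-5\right) + 1061} = \sqrt{1 + 1061} = \sqrt{1062} = 3 \sqrt{118}$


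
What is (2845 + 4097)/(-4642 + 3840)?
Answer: -3471/401 ≈ -8.6559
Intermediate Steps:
(2845 + 4097)/(-4642 + 3840) = 6942/(-802) = 6942*(-1/802) = -3471/401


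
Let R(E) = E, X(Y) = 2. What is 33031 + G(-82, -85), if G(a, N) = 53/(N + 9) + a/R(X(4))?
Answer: 2507187/76 ≈ 32989.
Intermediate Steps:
G(a, N) = a/2 + 53/(9 + N) (G(a, N) = 53/(N + 9) + a/2 = 53/(9 + N) + a*(½) = 53/(9 + N) + a/2 = a/2 + 53/(9 + N))
33031 + G(-82, -85) = 33031 + (106 + 9*(-82) - 85*(-82))/(2*(9 - 85)) = 33031 + (½)*(106 - 738 + 6970)/(-76) = 33031 + (½)*(-1/76)*6338 = 33031 - 3169/76 = 2507187/76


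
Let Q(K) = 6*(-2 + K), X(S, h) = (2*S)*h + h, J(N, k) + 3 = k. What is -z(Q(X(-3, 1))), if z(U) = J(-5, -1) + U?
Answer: 46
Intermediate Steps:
J(N, k) = -3 + k
X(S, h) = h + 2*S*h (X(S, h) = 2*S*h + h = h + 2*S*h)
Q(K) = -12 + 6*K
z(U) = -4 + U (z(U) = (-3 - 1) + U = -4 + U)
-z(Q(X(-3, 1))) = -(-4 + (-12 + 6*(1*(1 + 2*(-3))))) = -(-4 + (-12 + 6*(1*(1 - 6)))) = -(-4 + (-12 + 6*(1*(-5)))) = -(-4 + (-12 + 6*(-5))) = -(-4 + (-12 - 30)) = -(-4 - 42) = -1*(-46) = 46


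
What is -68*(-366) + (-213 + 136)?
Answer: 24811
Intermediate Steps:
-68*(-366) + (-213 + 136) = 24888 - 77 = 24811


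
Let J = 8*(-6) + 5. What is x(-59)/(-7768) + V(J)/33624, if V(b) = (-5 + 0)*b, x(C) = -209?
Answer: 135899/4081113 ≈ 0.033300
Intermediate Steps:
J = -43 (J = -48 + 5 = -43)
V(b) = -5*b
x(-59)/(-7768) + V(J)/33624 = -209/(-7768) - 5*(-43)/33624 = -209*(-1/7768) + 215*(1/33624) = 209/7768 + 215/33624 = 135899/4081113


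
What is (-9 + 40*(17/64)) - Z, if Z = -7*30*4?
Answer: 6733/8 ≈ 841.63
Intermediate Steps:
Z = -840 (Z = -210*4 = -840)
(-9 + 40*(17/64)) - Z = (-9 + 40*(17/64)) - 1*(-840) = (-9 + 40*(17*(1/64))) + 840 = (-9 + 40*(17/64)) + 840 = (-9 + 85/8) + 840 = 13/8 + 840 = 6733/8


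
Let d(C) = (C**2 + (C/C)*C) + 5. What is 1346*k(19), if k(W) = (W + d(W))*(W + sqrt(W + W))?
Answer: 10331896 + 543784*sqrt(38) ≈ 1.3684e+7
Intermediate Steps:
d(C) = 5 + C + C**2 (d(C) = (C**2 + 1*C) + 5 = (C**2 + C) + 5 = (C + C**2) + 5 = 5 + C + C**2)
k(W) = (W + sqrt(2)*sqrt(W))*(5 + W**2 + 2*W) (k(W) = (W + (5 + W + W**2))*(W + sqrt(W + W)) = (5 + W**2 + 2*W)*(W + sqrt(2*W)) = (5 + W**2 + 2*W)*(W + sqrt(2)*sqrt(W)) = (W + sqrt(2)*sqrt(W))*(5 + W**2 + 2*W))
1346*k(19) = 1346*(19**2 + 19*(5 + 19 + 19**2) + sqrt(2)*19**(3/2) + sqrt(2)*sqrt(19)*(5 + 19 + 19**2)) = 1346*(361 + 19*(5 + 19 + 361) + sqrt(2)*(19*sqrt(19)) + sqrt(2)*sqrt(19)*(5 + 19 + 361)) = 1346*(361 + 19*385 + 19*sqrt(38) + sqrt(2)*sqrt(19)*385) = 1346*(361 + 7315 + 19*sqrt(38) + 385*sqrt(38)) = 1346*(7676 + 404*sqrt(38)) = 10331896 + 543784*sqrt(38)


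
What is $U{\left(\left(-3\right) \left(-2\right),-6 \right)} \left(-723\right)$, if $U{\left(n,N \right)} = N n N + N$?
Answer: $-151830$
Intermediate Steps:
$U{\left(n,N \right)} = N + n N^{2}$ ($U{\left(n,N \right)} = n N^{2} + N = N + n N^{2}$)
$U{\left(\left(-3\right) \left(-2\right),-6 \right)} \left(-723\right) = - 6 \left(1 - 6 \left(\left(-3\right) \left(-2\right)\right)\right) \left(-723\right) = - 6 \left(1 - 36\right) \left(-723\right) = \left(-6\right) \left(-35\right) \left(-723\right) = 210 \left(-723\right) = -151830$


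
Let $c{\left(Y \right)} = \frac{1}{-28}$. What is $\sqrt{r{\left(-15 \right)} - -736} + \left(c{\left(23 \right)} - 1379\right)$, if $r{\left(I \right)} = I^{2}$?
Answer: $- \frac{37745}{28} \approx -1348.0$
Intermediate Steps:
$c{\left(Y \right)} = - \frac{1}{28}$
$\sqrt{r{\left(-15 \right)} - -736} + \left(c{\left(23 \right)} - 1379\right) = \sqrt{\left(-15\right)^{2} - -736} - \frac{38613}{28} = \sqrt{225 + 736} - \frac{38613}{28} = \sqrt{961} - \frac{38613}{28} = 31 - \frac{38613}{28} = - \frac{37745}{28}$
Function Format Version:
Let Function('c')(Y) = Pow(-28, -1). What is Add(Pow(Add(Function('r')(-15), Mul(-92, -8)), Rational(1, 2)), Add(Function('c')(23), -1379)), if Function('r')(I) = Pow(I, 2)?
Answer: Rational(-37745, 28) ≈ -1348.0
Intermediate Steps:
Function('c')(Y) = Rational(-1, 28)
Add(Pow(Add(Function('r')(-15), Mul(-92, -8)), Rational(1, 2)), Add(Function('c')(23), -1379)) = Add(Pow(Add(Pow(-15, 2), Mul(-92, -8)), Rational(1, 2)), Add(Rational(-1, 28), -1379)) = Add(Pow(Add(225, 736), Rational(1, 2)), Rational(-38613, 28)) = Add(Pow(961, Rational(1, 2)), Rational(-38613, 28)) = Add(31, Rational(-38613, 28)) = Rational(-37745, 28)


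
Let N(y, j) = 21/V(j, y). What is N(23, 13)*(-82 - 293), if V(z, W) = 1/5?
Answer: -39375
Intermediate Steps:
V(z, W) = ⅕
N(y, j) = 105 (N(y, j) = 21/(⅕) = 21*5 = 105)
N(23, 13)*(-82 - 293) = 105*(-82 - 293) = 105*(-375) = -39375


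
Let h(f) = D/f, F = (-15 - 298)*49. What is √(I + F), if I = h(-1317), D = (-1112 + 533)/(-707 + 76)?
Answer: I*√1176869197987034/277009 ≈ 123.84*I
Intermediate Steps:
D = 579/631 (D = -579/(-631) = -579*(-1/631) = 579/631 ≈ 0.91759)
F = -15337 (F = -313*49 = -15337)
h(f) = 579/(631*f)
I = -193/277009 (I = (579/631)/(-1317) = (579/631)*(-1/1317) = -193/277009 ≈ -0.00069673)
√(I + F) = √(-193/277009 - 15337) = √(-4248487226/277009) = I*√1176869197987034/277009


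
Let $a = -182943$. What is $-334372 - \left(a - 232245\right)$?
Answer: $80816$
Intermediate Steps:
$-334372 - \left(a - 232245\right) = -334372 - \left(-182943 - 232245\right) = -334372 - -415188 = -334372 + 415188 = 80816$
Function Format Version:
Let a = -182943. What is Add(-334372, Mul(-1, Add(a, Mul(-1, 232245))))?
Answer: 80816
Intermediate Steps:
Add(-334372, Mul(-1, Add(a, Mul(-1, 232245)))) = Add(-334372, Mul(-1, Add(-182943, Mul(-1, 232245)))) = Add(-334372, Mul(-1, Add(-182943, -232245))) = Add(-334372, Mul(-1, -415188)) = Add(-334372, 415188) = 80816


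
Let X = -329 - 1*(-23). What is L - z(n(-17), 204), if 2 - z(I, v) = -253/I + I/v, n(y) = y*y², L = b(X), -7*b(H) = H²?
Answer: -5531147147/412692 ≈ -13403.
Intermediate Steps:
X = -306 (X = -329 + 23 = -306)
b(H) = -H²/7
L = -93636/7 (L = -⅐*(-306)² = -⅐*93636 = -93636/7 ≈ -13377.)
n(y) = y³
z(I, v) = 2 + 253/I - I/v (z(I, v) = 2 - (-253/I + I/v) = 2 + (253/I - I/v) = 2 + 253/I - I/v)
L - z(n(-17), 204) = -93636/7 - (2 + 253/((-17)³) - 1*(-17)³/204) = -93636/7 - (2 + 253/(-4913) - 1*(-4913)*1/204) = -93636/7 - (2 + 253*(-1/4913) + 289/12) = -93636/7 - (2 - 253/4913 + 289/12) = -93636/7 - 1*1534733/58956 = -93636/7 - 1534733/58956 = -5531147147/412692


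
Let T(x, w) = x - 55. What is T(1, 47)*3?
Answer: -162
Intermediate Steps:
T(x, w) = -55 + x
T(1, 47)*3 = (-55 + 1)*3 = -54*3 = -162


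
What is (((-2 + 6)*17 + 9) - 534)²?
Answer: 208849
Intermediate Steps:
(((-2 + 6)*17 + 9) - 534)² = ((4*17 + 9) - 534)² = ((68 + 9) - 534)² = (77 - 534)² = (-457)² = 208849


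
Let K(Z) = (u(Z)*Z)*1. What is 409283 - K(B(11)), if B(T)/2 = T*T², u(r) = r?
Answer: -6676961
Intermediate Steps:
B(T) = 2*T³ (B(T) = 2*(T*T²) = 2*T³)
K(Z) = Z² (K(Z) = (Z*Z)*1 = Z²*1 = Z²)
409283 - K(B(11)) = 409283 - (2*11³)² = 409283 - (2*1331)² = 409283 - 1*2662² = 409283 - 1*7086244 = 409283 - 7086244 = -6676961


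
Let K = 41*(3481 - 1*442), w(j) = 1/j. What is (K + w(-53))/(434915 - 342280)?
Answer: 6603746/4909655 ≈ 1.3451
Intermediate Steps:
K = 124599 (K = 41*(3481 - 442) = 41*3039 = 124599)
(K + w(-53))/(434915 - 342280) = (124599 + 1/(-53))/(434915 - 342280) = (124599 - 1/53)/92635 = (6603746/53)*(1/92635) = 6603746/4909655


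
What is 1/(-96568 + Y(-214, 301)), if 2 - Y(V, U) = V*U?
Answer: -1/32152 ≈ -3.1102e-5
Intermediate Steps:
Y(V, U) = 2 - U*V (Y(V, U) = 2 - V*U = 2 - U*V)
1/(-96568 + Y(-214, 301)) = 1/(-96568 + (2 - 1*301*(-214))) = 1/(-96568 + (2 + 64414)) = 1/(-96568 + 64416) = 1/(-32152) = -1/32152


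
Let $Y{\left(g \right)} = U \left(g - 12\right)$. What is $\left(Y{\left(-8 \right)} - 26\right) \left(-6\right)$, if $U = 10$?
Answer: $1356$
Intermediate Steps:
$Y{\left(g \right)} = -120 + 10 g$ ($Y{\left(g \right)} = 10 \left(g - 12\right) = 10 \left(-12 + g\right) = -120 + 10 g$)
$\left(Y{\left(-8 \right)} - 26\right) \left(-6\right) = \left(\left(-120 + 10 \left(-8\right)\right) - 26\right) \left(-6\right) = \left(\left(-120 - 80\right) - 26\right) \left(-6\right) = \left(-200 - 26\right) \left(-6\right) = \left(-226\right) \left(-6\right) = 1356$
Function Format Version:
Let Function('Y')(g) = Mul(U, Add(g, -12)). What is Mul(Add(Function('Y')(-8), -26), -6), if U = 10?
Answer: 1356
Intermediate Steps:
Function('Y')(g) = Add(-120, Mul(10, g)) (Function('Y')(g) = Mul(10, Add(g, -12)) = Mul(10, Add(-12, g)) = Add(-120, Mul(10, g)))
Mul(Add(Function('Y')(-8), -26), -6) = Mul(Add(Add(-120, Mul(10, -8)), -26), -6) = Mul(Add(Add(-120, -80), -26), -6) = Mul(Add(-200, -26), -6) = Mul(-226, -6) = 1356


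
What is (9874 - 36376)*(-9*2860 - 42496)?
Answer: 1808390472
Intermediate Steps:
(9874 - 36376)*(-9*2860 - 42496) = -26502*(-25740 - 42496) = -26502*(-68236) = 1808390472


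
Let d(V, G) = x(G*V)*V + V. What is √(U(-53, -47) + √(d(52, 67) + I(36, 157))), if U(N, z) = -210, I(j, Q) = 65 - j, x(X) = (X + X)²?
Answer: √(-210 + √2524757329) ≈ 223.69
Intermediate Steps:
x(X) = 4*X² (x(X) = (2*X)² = 4*X²)
d(V, G) = V + 4*G²*V³ (d(V, G) = (4*(G*V)²)*V + V = (4*(G²*V²))*V + V = (4*G²*V²)*V + V = 4*G²*V³ + V = V + 4*G²*V³)
√(U(-53, -47) + √(d(52, 67) + I(36, 157))) = √(-210 + √((52 + 4*67²*52³) + (65 - 1*36))) = √(-210 + √((52 + 4*4489*140608) + (65 - 36))) = √(-210 + √((52 + 2524757248) + 29)) = √(-210 + √(2524757300 + 29)) = √(-210 + √2524757329)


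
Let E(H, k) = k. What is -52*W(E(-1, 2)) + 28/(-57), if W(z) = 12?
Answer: -35596/57 ≈ -624.49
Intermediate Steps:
-52*W(E(-1, 2)) + 28/(-57) = -52*12 + 28/(-57) = -624 + 28*(-1/57) = -624 - 28/57 = -35596/57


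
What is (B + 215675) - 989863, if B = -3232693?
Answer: -4006881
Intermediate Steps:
(B + 215675) - 989863 = (-3232693 + 215675) - 989863 = -3017018 - 989863 = -4006881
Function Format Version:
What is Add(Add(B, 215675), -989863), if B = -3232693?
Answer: -4006881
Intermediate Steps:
Add(Add(B, 215675), -989863) = Add(Add(-3232693, 215675), -989863) = Add(-3017018, -989863) = -4006881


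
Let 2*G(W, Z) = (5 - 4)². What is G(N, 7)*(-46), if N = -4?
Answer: -23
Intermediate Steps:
G(W, Z) = ½ (G(W, Z) = (5 - 4)²/2 = (½)*1² = (½)*1 = ½)
G(N, 7)*(-46) = (½)*(-46) = -23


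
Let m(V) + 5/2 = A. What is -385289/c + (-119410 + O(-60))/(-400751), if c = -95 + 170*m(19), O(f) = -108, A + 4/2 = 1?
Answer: 154487419459/276518190 ≈ 558.69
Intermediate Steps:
A = -1 (A = -2 + 1 = -1)
m(V) = -7/2 (m(V) = -5/2 - 1 = -7/2)
c = -690 (c = -95 + 170*(-7/2) = -95 - 595 = -690)
-385289/c + (-119410 + O(-60))/(-400751) = -385289/(-690) + (-119410 - 108)/(-400751) = -385289*(-1/690) - 119518*(-1/400751) = 385289/690 + 119518/400751 = 154487419459/276518190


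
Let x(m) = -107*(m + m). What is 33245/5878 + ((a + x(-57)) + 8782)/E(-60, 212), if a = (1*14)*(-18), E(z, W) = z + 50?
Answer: -60753367/29390 ≈ -2067.1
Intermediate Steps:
E(z, W) = 50 + z
x(m) = -214*m
a = -252 (a = 14*(-18) = -252)
33245/5878 + ((a + x(-57)) + 8782)/E(-60, 212) = 33245/5878 + ((-252 - 214*(-57)) + 8782)/(50 - 60) = 33245*(1/5878) + ((-252 + 12198) + 8782)/(-10) = 33245/5878 + (11946 + 8782)*(-1/10) = 33245/5878 + 20728*(-1/10) = 33245/5878 - 10364/5 = -60753367/29390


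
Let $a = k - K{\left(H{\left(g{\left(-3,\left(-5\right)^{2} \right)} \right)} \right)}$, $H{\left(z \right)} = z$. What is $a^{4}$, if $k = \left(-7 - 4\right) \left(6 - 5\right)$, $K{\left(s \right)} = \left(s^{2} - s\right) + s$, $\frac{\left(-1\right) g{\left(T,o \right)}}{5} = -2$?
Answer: $151807041$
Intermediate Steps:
$g{\left(T,o \right)} = 10$ ($g{\left(T,o \right)} = \left(-5\right) \left(-2\right) = 10$)
$K{\left(s \right)} = s^{2}$
$k = -11$ ($k = \left(-11\right) 1 = -11$)
$a = -111$ ($a = -11 - 10^{2} = -11 - 100 = -111$)
$a^{4} = \left(-111\right)^{4} = 151807041$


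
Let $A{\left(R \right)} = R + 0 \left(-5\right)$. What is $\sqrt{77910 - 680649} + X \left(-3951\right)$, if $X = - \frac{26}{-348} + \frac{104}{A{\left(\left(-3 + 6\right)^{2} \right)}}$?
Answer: $- \frac{2665169}{58} + 3 i \sqrt{66971} \approx -45951.0 + 776.36 i$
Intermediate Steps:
$A{\left(R \right)} = R$ ($A{\left(R \right)} = R + 0 = R$)
$X = \frac{6071}{522}$ ($X = - \frac{26}{-348} + \frac{104}{\left(-3 + 6\right)^{2}} = \left(-26\right) \left(- \frac{1}{348}\right) + \frac{104}{3^{2}} = \frac{13}{174} + \frac{104}{9} = \frac{6071}{522} \approx 11.63$)
$\sqrt{77910 - 680649} + X \left(-3951\right) = \sqrt{77910 - 680649} + \frac{6071}{522} \left(-3951\right) = \sqrt{-602739} - \frac{2665169}{58} = 3 i \sqrt{66971} - \frac{2665169}{58} = - \frac{2665169}{58} + 3 i \sqrt{66971}$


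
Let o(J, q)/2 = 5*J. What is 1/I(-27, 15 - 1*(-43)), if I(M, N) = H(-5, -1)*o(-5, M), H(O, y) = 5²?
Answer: -1/1250 ≈ -0.00080000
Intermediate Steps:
H(O, y) = 25
o(J, q) = 10*J (o(J, q) = 2*(5*J) = 10*J)
I(M, N) = -1250 (I(M, N) = 25*(10*(-5)) = 25*(-50) = -1250)
1/I(-27, 15 - 1*(-43)) = 1/(-1250) = -1/1250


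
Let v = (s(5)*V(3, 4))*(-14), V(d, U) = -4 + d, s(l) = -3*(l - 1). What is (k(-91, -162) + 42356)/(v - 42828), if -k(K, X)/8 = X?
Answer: -10913/10749 ≈ -1.0153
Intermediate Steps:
k(K, X) = -8*X
s(l) = 3 - 3*l (s(l) = -3*(-1 + l) = 3 - 3*l)
v = -168 (v = ((3 - 3*5)*(-4 + 3))*(-14) = ((3 - 15)*(-1))*(-14) = -12*(-1)*(-14) = 12*(-14) = -168)
(k(-91, -162) + 42356)/(v - 42828) = (-8*(-162) + 42356)/(-168 - 42828) = (1296 + 42356)/(-42996) = 43652*(-1/42996) = -10913/10749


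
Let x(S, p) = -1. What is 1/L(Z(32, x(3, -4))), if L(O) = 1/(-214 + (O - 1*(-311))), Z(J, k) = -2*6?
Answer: 85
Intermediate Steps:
Z(J, k) = -12
L(O) = 1/(97 + O) (L(O) = 1/(-214 + (O + 311)) = 1/(-214 + (311 + O)) = 1/(97 + O))
1/L(Z(32, x(3, -4))) = 1/(1/(97 - 12)) = 1/(1/85) = 85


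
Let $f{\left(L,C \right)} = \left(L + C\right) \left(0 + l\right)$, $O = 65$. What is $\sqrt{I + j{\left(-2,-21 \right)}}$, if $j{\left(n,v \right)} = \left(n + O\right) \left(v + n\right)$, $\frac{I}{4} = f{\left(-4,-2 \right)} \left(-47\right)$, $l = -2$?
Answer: $i \sqrt{3705} \approx 60.869 i$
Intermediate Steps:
$f{\left(L,C \right)} = - 2 C - 2 L$ ($f{\left(L,C \right)} = \left(L + C\right) \left(0 - 2\right) = \left(C + L\right) \left(-2\right) = - 2 C - 2 L$)
$I = -2256$ ($I = 4 \left(\left(-2\right) \left(-2\right) - -8\right) \left(-47\right) = 4 \left(4 + 8\right) \left(-47\right) = 4 \cdot 12 \left(-47\right) = 4 \left(-564\right) = -2256$)
$j{\left(n,v \right)} = \left(65 + n\right) \left(n + v\right)$ ($j{\left(n,v \right)} = \left(n + 65\right) \left(v + n\right) = \left(65 + n\right) \left(n + v\right)$)
$\sqrt{I + j{\left(-2,-21 \right)}} = \sqrt{-2256 + \left(\left(-2\right)^{2} + 65 \left(-2\right) + 65 \left(-21\right) - -42\right)} = \sqrt{-2256 + \left(4 - 130 - 1365 + 42\right)} = \sqrt{-2256 - 1449} = \sqrt{-3705} = i \sqrt{3705}$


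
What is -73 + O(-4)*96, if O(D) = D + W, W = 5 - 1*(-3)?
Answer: 311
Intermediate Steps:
W = 8 (W = 5 + 3 = 8)
O(D) = 8 + D (O(D) = D + 8 = 8 + D)
-73 + O(-4)*96 = -73 + (8 - 4)*96 = -73 + 4*96 = -73 + 384 = 311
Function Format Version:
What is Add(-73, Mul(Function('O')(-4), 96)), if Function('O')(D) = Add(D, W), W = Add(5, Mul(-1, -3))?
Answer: 311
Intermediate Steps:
W = 8 (W = Add(5, 3) = 8)
Function('O')(D) = Add(8, D) (Function('O')(D) = Add(D, 8) = Add(8, D))
Add(-73, Mul(Function('O')(-4), 96)) = Add(-73, Mul(Add(8, -4), 96)) = Add(-73, Mul(4, 96)) = Add(-73, 384) = 311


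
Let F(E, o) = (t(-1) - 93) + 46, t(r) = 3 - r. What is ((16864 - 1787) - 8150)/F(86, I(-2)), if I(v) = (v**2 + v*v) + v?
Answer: -6927/43 ≈ -161.09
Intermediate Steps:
I(v) = v + 2*v**2 (I(v) = (v**2 + v**2) + v = 2*v**2 + v = v + 2*v**2)
F(E, o) = -43 (F(E, o) = ((3 - 1*(-1)) - 93) + 46 = ((3 + 1) - 93) + 46 = (4 - 93) + 46 = -89 + 46 = -43)
((16864 - 1787) - 8150)/F(86, I(-2)) = ((16864 - 1787) - 8150)/(-43) = (15077 - 8150)*(-1/43) = 6927*(-1/43) = -6927/43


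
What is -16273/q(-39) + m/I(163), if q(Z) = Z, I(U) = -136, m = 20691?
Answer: 1406179/5304 ≈ 265.12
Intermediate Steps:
-16273/q(-39) + m/I(163) = -16273/(-39) + 20691/(-136) = -16273*(-1/39) + 20691*(-1/136) = 16273/39 - 20691/136 = 1406179/5304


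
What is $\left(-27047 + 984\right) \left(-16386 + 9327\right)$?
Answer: $183978717$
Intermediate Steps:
$\left(-27047 + 984\right) \left(-16386 + 9327\right) = \left(-26063\right) \left(-7059\right) = 183978717$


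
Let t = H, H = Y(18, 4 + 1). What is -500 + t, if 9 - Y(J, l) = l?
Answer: -496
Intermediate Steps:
Y(J, l) = 9 - l
H = 4 (H = 9 - (4 + 1) = 9 - 1*5 = 9 - 5 = 4)
t = 4
-500 + t = -500 + 4 = -496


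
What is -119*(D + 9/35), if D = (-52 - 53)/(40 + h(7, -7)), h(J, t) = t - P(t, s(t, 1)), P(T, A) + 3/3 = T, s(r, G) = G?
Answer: 56202/205 ≈ 274.16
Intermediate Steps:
P(T, A) = -1 + T
h(J, t) = 1 (h(J, t) = t - (-1 + t) = t + (1 - t) = 1)
D = -105/41 (D = (-52 - 53)/(40 + 1) = -105/41 ≈ -2.5610)
-119*(D + 9/35) = -119*(-105/41 + 9/35) = -119*(-3306/1435) = 56202/205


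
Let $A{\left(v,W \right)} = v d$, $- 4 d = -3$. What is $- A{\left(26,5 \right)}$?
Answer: $- \frac{39}{2} \approx -19.5$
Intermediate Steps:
$d = \frac{3}{4}$ ($d = \left(- \frac{1}{4}\right) \left(-3\right) = \frac{3}{4} \approx 0.75$)
$A{\left(v,W \right)} = \frac{3 v}{4}$ ($A{\left(v,W \right)} = v \frac{3}{4} = \frac{3 v}{4}$)
$- A{\left(26,5 \right)} = - \frac{3 \cdot 26}{4} = \left(-1\right) \frac{39}{2} = - \frac{39}{2}$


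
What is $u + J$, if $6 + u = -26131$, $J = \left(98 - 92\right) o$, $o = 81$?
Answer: $-25651$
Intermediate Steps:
$J = 486$ ($J = \left(98 - 92\right) 81 = 6 \cdot 81 = 486$)
$u = -26137$ ($u = -6 - 26131 = -26137$)
$u + J = -26137 + 486 = -25651$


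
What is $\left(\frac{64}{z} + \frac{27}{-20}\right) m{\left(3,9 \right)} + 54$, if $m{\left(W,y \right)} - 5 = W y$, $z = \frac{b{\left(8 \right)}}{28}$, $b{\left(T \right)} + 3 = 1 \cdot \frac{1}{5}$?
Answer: $- \frac{102346}{5} \approx -20469.0$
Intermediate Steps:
$b{\left(T \right)} = - \frac{14}{5}$ ($b{\left(T \right)} = -3 + 1 \cdot \frac{1}{5} = -3 + \frac{1}{5} = - \frac{14}{5}$)
$z = - \frac{1}{10}$ ($z = - \frac{14}{5 \cdot 28} = \left(- \frac{14}{5}\right) \frac{1}{28} = - \frac{1}{10} \approx -0.1$)
$m{\left(W,y \right)} = 5 + W y$
$\left(\frac{64}{z} + \frac{27}{-20}\right) m{\left(3,9 \right)} + 54 = \left(\frac{64}{- \frac{1}{10}} + \frac{27}{-20}\right) \left(5 + 3 \cdot 9\right) + 54 = \left(64 \left(-10\right) + 27 \left(- \frac{1}{20}\right)\right) \left(5 + 27\right) + 54 = \left(-640 - \frac{27}{20}\right) 32 + 54 = \left(- \frac{12827}{20}\right) 32 + 54 = - \frac{102616}{5} + 54 = - \frac{102346}{5}$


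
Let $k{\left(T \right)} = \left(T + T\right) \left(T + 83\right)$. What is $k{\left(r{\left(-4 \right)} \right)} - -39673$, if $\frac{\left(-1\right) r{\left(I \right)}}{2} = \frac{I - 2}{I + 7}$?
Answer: $40369$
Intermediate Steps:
$r{\left(I \right)} = - \frac{2 \left(-2 + I\right)}{7 + I}$ ($r{\left(I \right)} = - 2 \frac{I - 2}{I + 7} = - 2 \frac{-2 + I}{7 + I} = - \frac{2 \left(-2 + I\right)}{7 + I}$)
$k{\left(T \right)} = 2 T \left(83 + T\right)$
$k{\left(r{\left(-4 \right)} \right)} - -39673 = 2 \frac{2 \left(2 - -4\right)}{7 - 4} \left(83 + \frac{2 \left(2 - -4\right)}{7 - 4}\right) - -39673 = 2 \frac{2 \left(2 + 4\right)}{3} \left(83 + \frac{2 \left(2 + 4\right)}{3}\right) + 39673 = 2 \cdot 2 \cdot \frac{1}{3} \cdot 6 \left(83 + 2 \cdot \frac{1}{3} \cdot 6\right) + 39673 = 2 \cdot 4 \left(83 + 4\right) + 39673 = 2 \cdot 4 \cdot 87 + 39673 = 696 + 39673 = 40369$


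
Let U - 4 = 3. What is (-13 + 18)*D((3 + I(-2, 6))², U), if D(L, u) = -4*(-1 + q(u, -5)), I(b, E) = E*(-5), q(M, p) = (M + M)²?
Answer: -3900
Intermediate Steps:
q(M, p) = 4*M² (q(M, p) = (2*M)² = 4*M²)
U = 7 (U = 4 + 3 = 7)
I(b, E) = -5*E
D(L, u) = 4 - 16*u² (D(L, u) = -4*(-1 + 4*u²) = 4 - 16*u²)
(-13 + 18)*D((3 + I(-2, 6))², U) = (-13 + 18)*(4 - 16*7²) = 5*(4 - 16*49) = 5*(4 - 784) = 5*(-780) = -3900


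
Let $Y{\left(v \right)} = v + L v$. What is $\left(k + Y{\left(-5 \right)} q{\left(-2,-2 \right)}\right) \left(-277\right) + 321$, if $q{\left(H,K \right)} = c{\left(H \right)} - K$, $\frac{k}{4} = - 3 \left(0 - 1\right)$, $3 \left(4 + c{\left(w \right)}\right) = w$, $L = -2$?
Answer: $\frac{2071}{3} \approx 690.33$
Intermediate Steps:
$c{\left(w \right)} = -4 + \frac{w}{3}$
$k = 12$ ($k = 4 \left(- 3 \left(0 - 1\right)\right) = 4 \left(\left(-3\right) \left(-1\right)\right) = 4 \cdot 3 = 12$)
$q{\left(H,K \right)} = -4 - K + \frac{H}{3}$ ($q{\left(H,K \right)} = \left(-4 + \frac{H}{3}\right) - K = -4 - K + \frac{H}{3}$)
$Y{\left(v \right)} = - v$ ($Y{\left(v \right)} = v - 2 v = - v$)
$\left(k + Y{\left(-5 \right)} q{\left(-2,-2 \right)}\right) \left(-277\right) + 321 = \left(12 + \left(-1\right) \left(-5\right) \left(-4 - -2 + \frac{1}{3} \left(-2\right)\right)\right) \left(-277\right) + 321 = \left(12 + 5 \left(-4 + 2 - \frac{2}{3}\right)\right) \left(-277\right) + 321 = \left(12 + 5 \left(- \frac{8}{3}\right)\right) \left(-277\right) + 321 = \left(12 - \frac{40}{3}\right) \left(-277\right) + 321 = \left(- \frac{4}{3}\right) \left(-277\right) + 321 = \frac{1108}{3} + 321 = \frac{2071}{3}$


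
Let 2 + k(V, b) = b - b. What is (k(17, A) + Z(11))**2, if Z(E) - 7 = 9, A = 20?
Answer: 196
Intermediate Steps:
k(V, b) = -2 (k(V, b) = -2 + (b - b) = -2 + 0 = -2)
Z(E) = 16 (Z(E) = 7 + 9 = 16)
(k(17, A) + Z(11))**2 = (-2 + 16)**2 = 14**2 = 196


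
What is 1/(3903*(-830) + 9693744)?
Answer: 1/6454254 ≈ 1.5494e-7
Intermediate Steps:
1/(3903*(-830) + 9693744) = 1/(-3239490 + 9693744) = 1/6454254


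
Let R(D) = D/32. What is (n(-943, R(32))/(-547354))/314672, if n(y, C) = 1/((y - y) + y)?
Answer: 1/162419470148384 ≈ 6.1569e-15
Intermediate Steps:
R(D) = D/32 (R(D) = D*(1/32) = D/32)
n(y, C) = 1/y (n(y, C) = 1/(0 + y) = 1/y)
(n(-943, R(32))/(-547354))/314672 = (1/(-943*(-547354)))/314672 = -1/943*(-1/547354)*(1/314672) = (1/516154822)*(1/314672) = 1/162419470148384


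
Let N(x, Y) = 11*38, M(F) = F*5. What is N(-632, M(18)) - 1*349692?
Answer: -349274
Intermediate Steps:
M(F) = 5*F
N(x, Y) = 418
N(-632, M(18)) - 1*349692 = 418 - 1*349692 = 418 - 349692 = -349274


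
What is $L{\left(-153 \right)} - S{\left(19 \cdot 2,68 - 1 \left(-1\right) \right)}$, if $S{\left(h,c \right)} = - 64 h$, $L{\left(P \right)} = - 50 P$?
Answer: $10082$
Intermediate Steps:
$L{\left(-153 \right)} - S{\left(19 \cdot 2,68 - 1 \left(-1\right) \right)} = \left(-50\right) \left(-153\right) - - 64 \cdot 19 \cdot 2 = 7650 - \left(-64\right) 38 = 7650 - -2432 = 7650 + 2432 = 10082$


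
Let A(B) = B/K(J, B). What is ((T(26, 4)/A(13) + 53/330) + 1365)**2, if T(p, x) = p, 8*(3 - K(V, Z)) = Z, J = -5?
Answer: 815085758041/435600 ≈ 1.8712e+6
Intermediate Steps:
K(V, Z) = 3 - Z/8
A(B) = B/(3 - B/8)
((T(26, 4)/A(13) + 53/330) + 1365)**2 = ((26/((-8*13/(-24 + 13))) + 53/330) + 1365)**2 = ((26/((-8*13/(-11))) + 53*(1/330)) + 1365)**2 = ((26/((-8*13*(-1/11))) + 53/330) + 1365)**2 = ((26/(104/11) + 53/330) + 1365)**2 = ((26*(11/104) + 53/330) + 1365)**2 = ((11/4 + 53/330) + 1365)**2 = (1921/660 + 1365)**2 = (902821/660)**2 = 815085758041/435600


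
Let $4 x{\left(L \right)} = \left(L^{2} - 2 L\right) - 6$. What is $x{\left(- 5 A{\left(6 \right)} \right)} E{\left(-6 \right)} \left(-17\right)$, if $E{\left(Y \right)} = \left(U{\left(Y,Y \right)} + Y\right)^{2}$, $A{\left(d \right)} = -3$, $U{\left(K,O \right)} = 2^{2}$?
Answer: $-3213$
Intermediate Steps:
$U{\left(K,O \right)} = 4$
$E{\left(Y \right)} = \left(4 + Y\right)^{2}$
$x{\left(L \right)} = - \frac{3}{2} - \frac{L}{2} + \frac{L^{2}}{4}$ ($x{\left(L \right)} = \frac{\left(L^{2} - 2 L\right) - 6}{4} = \frac{-6 + L^{2} - 2 L}{4} = - \frac{3}{2} - \frac{L}{2} + \frac{L^{2}}{4}$)
$x{\left(- 5 A{\left(6 \right)} \right)} E{\left(-6 \right)} \left(-17\right) = \left(- \frac{3}{2} - \frac{\left(-5\right) \left(-3\right)}{2} + \frac{\left(\left(-5\right) \left(-3\right)\right)^{2}}{4}\right) \left(4 - 6\right)^{2} \left(-17\right) = \left(- \frac{3}{2} - \frac{15}{2} + \frac{15^{2}}{4}\right) \left(-2\right)^{2} \left(-17\right) = \left(- \frac{3}{2} - \frac{15}{2} + \frac{1}{4} \cdot 225\right) 4 \left(-17\right) = \left(- \frac{3}{2} - \frac{15}{2} + \frac{225}{4}\right) 4 \left(-17\right) = \frac{189}{4} \cdot 4 \left(-17\right) = 189 \left(-17\right) = -3213$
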